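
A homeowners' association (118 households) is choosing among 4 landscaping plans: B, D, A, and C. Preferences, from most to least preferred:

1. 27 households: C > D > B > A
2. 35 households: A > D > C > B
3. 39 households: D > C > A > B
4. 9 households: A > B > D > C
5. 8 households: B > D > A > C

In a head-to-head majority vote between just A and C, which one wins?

C

Voters preferring A to C: 52; preferring C to A: 66.
C wins the head-to-head.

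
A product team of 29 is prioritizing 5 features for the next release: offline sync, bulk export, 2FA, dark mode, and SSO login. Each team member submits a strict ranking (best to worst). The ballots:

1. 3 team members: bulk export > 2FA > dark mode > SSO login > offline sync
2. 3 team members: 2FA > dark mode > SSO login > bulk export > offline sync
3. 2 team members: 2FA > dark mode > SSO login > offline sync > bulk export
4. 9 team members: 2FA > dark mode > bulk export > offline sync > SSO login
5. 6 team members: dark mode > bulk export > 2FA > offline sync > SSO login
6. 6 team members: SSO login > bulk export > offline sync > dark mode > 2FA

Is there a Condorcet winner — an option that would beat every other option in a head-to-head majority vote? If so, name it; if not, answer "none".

none

Checking pairwise contests:
bulk export beats offline sync 27–2.
dark mode beats bulk export 20–9.
bulk export beats 2FA 15–14.
2FA beats dark mode 17–12.
offline sync beats SSO login 15–14.
Every option loses at least one head-to-head, so there is no Condorcet winner.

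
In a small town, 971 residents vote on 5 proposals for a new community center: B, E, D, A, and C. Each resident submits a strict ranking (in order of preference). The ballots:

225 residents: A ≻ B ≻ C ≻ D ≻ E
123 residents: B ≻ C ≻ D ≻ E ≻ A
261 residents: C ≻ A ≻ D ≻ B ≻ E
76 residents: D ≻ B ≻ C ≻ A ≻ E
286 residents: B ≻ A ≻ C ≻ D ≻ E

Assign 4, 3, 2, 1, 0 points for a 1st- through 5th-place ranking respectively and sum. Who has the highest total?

B

B: 225·3 + 123·4 + 261·1 + 76·3 + 286·4 = 2800
E: 225·0 + 123·1 + 261·0 + 76·0 + 286·0 = 123
D: 225·1 + 123·2 + 261·2 + 76·4 + 286·1 = 1583
A: 225·4 + 123·0 + 261·3 + 76·1 + 286·3 = 2617
C: 225·2 + 123·3 + 261·4 + 76·2 + 286·2 = 2587
B has the highest Borda score (2800).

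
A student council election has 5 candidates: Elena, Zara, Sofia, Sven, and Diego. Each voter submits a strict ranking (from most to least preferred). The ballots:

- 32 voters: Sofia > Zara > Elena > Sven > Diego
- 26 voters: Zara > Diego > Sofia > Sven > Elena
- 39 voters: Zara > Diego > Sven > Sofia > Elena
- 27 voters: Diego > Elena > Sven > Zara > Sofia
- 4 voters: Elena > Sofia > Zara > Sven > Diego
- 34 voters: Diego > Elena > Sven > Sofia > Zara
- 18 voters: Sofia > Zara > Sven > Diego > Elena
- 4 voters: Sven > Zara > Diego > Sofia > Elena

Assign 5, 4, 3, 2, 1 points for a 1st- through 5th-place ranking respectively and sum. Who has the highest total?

Elena: 32·3 + 26·1 + 39·1 + 27·4 + 4·5 + 34·4 + 18·1 + 4·1 = 447
Zara: 32·4 + 26·5 + 39·5 + 27·2 + 4·3 + 34·1 + 18·4 + 4·4 = 641
Sofia: 32·5 + 26·3 + 39·2 + 27·1 + 4·4 + 34·2 + 18·5 + 4·2 = 525
Sven: 32·2 + 26·2 + 39·3 + 27·3 + 4·2 + 34·3 + 18·3 + 4·5 = 498
Diego: 32·1 + 26·4 + 39·4 + 27·5 + 4·1 + 34·5 + 18·2 + 4·3 = 649
Diego has the highest Borda score (649).

Diego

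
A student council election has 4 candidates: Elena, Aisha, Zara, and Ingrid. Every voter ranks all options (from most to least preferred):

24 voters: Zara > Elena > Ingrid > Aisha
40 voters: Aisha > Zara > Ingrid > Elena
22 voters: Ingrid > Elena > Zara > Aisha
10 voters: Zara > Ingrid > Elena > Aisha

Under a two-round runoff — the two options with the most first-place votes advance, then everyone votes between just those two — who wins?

Round 1 first-place votes: Elena 0, Aisha 40, Zara 34, Ingrid 22.
Aisha and Zara advance.
Runoff: Aisha is preferred to Zara by 40 voters; Zara by 56.
Zara wins the runoff.

Zara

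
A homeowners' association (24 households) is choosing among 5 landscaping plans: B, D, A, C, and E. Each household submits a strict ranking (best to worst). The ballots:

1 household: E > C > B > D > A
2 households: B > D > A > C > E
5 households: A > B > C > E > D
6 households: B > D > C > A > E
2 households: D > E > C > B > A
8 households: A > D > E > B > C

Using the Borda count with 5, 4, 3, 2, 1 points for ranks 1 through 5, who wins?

A

B: 1·3 + 2·5 + 5·4 + 6·5 + 2·2 + 8·2 = 83
D: 1·2 + 2·4 + 5·1 + 6·4 + 2·5 + 8·4 = 81
A: 1·1 + 2·3 + 5·5 + 6·2 + 2·1 + 8·5 = 86
C: 1·4 + 2·2 + 5·3 + 6·3 + 2·3 + 8·1 = 55
E: 1·5 + 2·1 + 5·2 + 6·1 + 2·4 + 8·3 = 55
A has the highest Borda score (86).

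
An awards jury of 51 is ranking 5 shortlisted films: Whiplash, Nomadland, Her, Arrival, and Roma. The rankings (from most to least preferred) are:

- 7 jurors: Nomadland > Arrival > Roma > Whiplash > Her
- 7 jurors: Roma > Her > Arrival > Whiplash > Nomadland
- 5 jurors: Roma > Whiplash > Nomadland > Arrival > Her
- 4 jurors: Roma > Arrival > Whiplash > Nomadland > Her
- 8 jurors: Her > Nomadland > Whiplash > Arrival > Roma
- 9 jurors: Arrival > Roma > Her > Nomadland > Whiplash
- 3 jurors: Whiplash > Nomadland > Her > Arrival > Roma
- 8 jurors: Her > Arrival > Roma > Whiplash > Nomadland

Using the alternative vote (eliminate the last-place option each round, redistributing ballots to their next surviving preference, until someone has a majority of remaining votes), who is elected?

Roma

Round 1: Whiplash 3, Nomadland 7, Her 16, Arrival 9, Roma 16. Eliminate Whiplash.
Round 2: Nomadland 10, Her 16, Arrival 9, Roma 16. Eliminate Arrival.
Round 3: Nomadland 10, Her 16, Roma 25. Eliminate Nomadland.
Round 4: Her 19, Roma 32. Roma has a majority.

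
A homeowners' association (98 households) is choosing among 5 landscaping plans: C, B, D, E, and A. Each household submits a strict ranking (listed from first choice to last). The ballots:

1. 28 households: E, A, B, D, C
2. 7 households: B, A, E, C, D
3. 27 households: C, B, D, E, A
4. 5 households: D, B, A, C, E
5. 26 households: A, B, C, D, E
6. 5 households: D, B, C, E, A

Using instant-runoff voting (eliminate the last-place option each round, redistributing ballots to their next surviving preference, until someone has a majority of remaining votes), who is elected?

Round 1: C 27, B 7, D 10, E 28, A 26. Eliminate B.
Round 2: C 27, D 10, E 28, A 33. Eliminate D.
Round 3: C 32, E 28, A 38. Eliminate E.
Round 4: C 32, A 66. A has a majority.

A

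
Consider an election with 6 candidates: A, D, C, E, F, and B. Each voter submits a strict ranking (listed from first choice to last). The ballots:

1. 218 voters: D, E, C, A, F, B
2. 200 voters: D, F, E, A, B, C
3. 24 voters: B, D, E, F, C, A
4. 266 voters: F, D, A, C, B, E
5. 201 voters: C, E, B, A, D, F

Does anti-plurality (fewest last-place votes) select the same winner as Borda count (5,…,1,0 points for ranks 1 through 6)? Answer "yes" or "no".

yes

Anti-plurality — last-place votes: A 24, D 0, C 200, E 266, F 201, B 218. Winner: D.
Borda — scores: A 2036, D 3451, C 2215, E 2348, F 2396, B 1189. Winner: D.
The two methods agree.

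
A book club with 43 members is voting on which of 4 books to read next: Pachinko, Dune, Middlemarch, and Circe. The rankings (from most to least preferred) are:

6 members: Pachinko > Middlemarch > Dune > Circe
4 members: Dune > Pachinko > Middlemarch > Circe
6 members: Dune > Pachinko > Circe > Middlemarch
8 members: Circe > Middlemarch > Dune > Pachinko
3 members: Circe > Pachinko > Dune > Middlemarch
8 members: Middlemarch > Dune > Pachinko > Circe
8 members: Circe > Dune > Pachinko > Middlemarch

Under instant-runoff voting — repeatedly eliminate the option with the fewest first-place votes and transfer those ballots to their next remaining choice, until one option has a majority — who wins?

Circe

Round 1: Pachinko 6, Dune 10, Middlemarch 8, Circe 19. Eliminate Pachinko.
Round 2: Dune 10, Middlemarch 14, Circe 19. Eliminate Dune.
Round 3: Middlemarch 18, Circe 25. Circe has a majority.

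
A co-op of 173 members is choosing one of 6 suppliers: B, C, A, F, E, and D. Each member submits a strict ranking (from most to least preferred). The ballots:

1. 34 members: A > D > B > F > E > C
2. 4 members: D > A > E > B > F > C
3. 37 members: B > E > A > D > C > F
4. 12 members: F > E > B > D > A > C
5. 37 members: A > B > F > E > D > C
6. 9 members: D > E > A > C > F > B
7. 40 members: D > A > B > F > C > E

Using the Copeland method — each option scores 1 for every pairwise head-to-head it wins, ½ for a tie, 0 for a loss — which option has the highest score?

B: beats C, F, and E; loses to A and D → score 3.
C: loses to B, A, F, E, and D → score 0.
A: beats B, C, F, E, and D → score 5.
F: beats C and E; loses to B, A, and D → score 2.
E: beats C; loses to B, A, F, and D → score 1.
D: beats B, C, F, and E; loses to A → score 4.
A has the best pairwise record.

A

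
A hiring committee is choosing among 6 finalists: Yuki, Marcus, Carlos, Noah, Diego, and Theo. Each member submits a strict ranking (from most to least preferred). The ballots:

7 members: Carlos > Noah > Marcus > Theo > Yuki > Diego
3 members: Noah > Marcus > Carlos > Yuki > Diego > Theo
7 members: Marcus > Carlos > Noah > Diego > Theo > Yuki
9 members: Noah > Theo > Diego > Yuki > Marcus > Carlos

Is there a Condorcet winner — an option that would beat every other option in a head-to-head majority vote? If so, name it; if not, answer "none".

Checking pairwise contests:
Marcus beats Yuki 17–9.
Noah beats Marcus 19–7.
Marcus beats Carlos 19–7.
Carlos beats Noah 14–12.
Marcus beats Diego 17–9.
Marcus beats Theo 17–9.
Every option loses at least one head-to-head, so there is no Condorcet winner.

none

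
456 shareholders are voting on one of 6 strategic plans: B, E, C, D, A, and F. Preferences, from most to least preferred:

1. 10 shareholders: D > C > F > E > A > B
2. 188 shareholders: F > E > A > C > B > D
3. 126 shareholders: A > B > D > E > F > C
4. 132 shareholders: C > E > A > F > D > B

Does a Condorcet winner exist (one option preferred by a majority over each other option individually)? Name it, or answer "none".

E

E vs B: 330–126 for E.
E vs C: 314–142 for E.
E vs D: 320–136 for E.
E vs A: 330–126 for E.
E vs F: 258–198 for E.
E beats every other option head-to-head.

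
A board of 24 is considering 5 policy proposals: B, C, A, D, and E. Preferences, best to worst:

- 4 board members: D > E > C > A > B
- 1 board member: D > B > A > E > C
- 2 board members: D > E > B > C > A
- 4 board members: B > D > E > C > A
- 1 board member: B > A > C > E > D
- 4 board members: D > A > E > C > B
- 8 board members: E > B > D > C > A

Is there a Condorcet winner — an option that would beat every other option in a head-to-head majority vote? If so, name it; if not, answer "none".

none

Checking pairwise contests:
E beats B 18–6.
B beats C 16–8.
B beats A 16–8.
B beats D 13–11.
D beats E 15–9.
Every option loses at least one head-to-head, so there is no Condorcet winner.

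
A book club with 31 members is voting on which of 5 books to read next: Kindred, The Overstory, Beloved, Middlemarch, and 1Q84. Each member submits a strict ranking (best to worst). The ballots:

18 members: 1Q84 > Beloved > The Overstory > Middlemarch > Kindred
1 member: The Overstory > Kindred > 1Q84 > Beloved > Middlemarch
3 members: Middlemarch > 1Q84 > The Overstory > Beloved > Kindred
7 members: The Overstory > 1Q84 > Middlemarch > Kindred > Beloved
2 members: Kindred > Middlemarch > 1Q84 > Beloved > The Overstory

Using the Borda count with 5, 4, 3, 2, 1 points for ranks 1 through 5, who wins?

Kindred: 18·1 + 1·4 + 3·1 + 7·2 + 2·5 = 49
The Overstory: 18·3 + 1·5 + 3·3 + 7·5 + 2·1 = 105
Beloved: 18·4 + 1·2 + 3·2 + 7·1 + 2·2 = 91
Middlemarch: 18·2 + 1·1 + 3·5 + 7·3 + 2·4 = 81
1Q84: 18·5 + 1·3 + 3·4 + 7·4 + 2·3 = 139
1Q84 has the highest Borda score (139).

1Q84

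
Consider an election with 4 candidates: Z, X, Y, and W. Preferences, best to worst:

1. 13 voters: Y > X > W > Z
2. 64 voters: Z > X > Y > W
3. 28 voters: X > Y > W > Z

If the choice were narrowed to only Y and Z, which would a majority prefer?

Voters preferring Y to Z: 41; preferring Z to Y: 64.
Z wins the head-to-head.

Z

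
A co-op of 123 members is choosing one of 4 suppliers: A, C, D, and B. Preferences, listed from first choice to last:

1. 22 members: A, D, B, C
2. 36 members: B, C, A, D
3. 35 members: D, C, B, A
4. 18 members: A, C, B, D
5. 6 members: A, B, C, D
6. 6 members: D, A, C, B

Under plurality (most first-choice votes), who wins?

First-place votes: A 46, C 0, D 41, B 36.
A has the most first-place votes.

A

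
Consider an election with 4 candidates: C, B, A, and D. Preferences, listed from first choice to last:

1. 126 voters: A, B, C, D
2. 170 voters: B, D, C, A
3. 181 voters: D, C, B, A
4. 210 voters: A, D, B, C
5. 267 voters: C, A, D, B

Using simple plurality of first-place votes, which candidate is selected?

First-place votes: C 267, B 170, A 336, D 181.
A has the most first-place votes.

A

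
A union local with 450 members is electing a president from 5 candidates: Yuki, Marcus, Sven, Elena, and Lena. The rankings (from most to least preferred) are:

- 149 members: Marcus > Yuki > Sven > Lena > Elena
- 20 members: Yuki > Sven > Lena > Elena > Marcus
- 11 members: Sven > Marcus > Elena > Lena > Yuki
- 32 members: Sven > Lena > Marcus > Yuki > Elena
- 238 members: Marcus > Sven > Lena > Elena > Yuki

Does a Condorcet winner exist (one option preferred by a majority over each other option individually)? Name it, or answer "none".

Marcus

Marcus vs Yuki: 430–20 for Marcus.
Marcus vs Sven: 387–63 for Marcus.
Marcus vs Elena: 430–20 for Marcus.
Marcus vs Lena: 398–52 for Marcus.
Marcus beats every other option head-to-head.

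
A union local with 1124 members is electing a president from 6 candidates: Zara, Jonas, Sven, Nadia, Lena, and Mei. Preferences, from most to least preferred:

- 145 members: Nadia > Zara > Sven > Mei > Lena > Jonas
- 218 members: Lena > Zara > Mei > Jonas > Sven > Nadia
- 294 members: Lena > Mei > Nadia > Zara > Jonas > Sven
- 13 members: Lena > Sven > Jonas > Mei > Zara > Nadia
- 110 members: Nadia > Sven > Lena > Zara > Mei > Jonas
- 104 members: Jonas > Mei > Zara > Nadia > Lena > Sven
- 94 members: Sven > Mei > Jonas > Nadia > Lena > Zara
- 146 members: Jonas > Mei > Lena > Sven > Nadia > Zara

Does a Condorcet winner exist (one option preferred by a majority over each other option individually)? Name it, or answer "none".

Lena vs Zara: 875–249 for Lena.
Lena vs Jonas: 780–344 for Lena.
Lena vs Sven: 775–349 for Lena.
Lena vs Nadia: 671–453 for Lena.
Lena vs Mei: 635–489 for Lena.
Lena beats every other option head-to-head.

Lena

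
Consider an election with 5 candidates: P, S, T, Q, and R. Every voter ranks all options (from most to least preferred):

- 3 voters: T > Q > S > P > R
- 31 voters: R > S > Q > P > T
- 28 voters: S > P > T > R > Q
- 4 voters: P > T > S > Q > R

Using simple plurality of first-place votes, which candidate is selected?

R

First-place votes: P 4, S 28, T 3, Q 0, R 31.
R has the most first-place votes.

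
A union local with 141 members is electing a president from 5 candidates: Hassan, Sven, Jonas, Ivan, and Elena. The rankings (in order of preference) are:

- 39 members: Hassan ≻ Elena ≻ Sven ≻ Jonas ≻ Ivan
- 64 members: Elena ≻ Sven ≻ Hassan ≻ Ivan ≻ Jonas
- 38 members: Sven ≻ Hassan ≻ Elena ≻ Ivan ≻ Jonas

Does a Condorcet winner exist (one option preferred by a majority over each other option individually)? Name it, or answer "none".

Checking pairwise contests:
Sven beats Hassan 102–39.
Elena beats Sven 103–38.
Hassan beats Jonas 141–0.
Hassan beats Ivan 141–0.
Hassan beats Elena 77–64.
Every option loses at least one head-to-head, so there is no Condorcet winner.

none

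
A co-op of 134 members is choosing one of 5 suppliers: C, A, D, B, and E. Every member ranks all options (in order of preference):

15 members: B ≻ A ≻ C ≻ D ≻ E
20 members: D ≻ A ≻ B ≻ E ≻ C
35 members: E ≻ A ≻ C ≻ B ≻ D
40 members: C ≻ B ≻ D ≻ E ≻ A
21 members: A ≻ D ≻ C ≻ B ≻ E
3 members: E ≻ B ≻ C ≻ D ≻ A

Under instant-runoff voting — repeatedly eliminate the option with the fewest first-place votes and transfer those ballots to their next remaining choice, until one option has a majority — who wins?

Round 1: C 40, A 21, D 20, B 15, E 38. Eliminate B.
Round 2: C 40, A 36, D 20, E 38. Eliminate D.
Round 3: C 40, A 56, E 38. Eliminate E.
Round 4: C 43, A 91. A has a majority.

A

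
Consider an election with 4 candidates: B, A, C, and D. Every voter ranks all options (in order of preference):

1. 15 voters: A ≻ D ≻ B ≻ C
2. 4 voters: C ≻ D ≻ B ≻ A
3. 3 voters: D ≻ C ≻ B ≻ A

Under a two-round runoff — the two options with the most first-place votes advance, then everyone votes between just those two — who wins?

A

Round 1 first-place votes: B 0, A 15, C 4, D 3.
A and C advance.
Runoff: A is preferred to C by 15 voters; C by 7.
A wins the runoff.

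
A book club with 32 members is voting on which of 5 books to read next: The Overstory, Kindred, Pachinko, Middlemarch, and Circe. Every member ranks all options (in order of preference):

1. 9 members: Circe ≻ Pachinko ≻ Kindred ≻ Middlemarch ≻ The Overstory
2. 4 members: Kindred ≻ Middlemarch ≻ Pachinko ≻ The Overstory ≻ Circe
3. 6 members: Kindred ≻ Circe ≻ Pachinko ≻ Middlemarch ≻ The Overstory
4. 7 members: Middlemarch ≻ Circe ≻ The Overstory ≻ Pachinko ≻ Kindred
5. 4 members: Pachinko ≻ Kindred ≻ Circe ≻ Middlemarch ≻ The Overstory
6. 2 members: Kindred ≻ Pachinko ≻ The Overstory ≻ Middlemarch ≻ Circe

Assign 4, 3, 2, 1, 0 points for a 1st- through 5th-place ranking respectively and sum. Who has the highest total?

The Overstory: 9·0 + 4·1 + 6·0 + 7·2 + 4·0 + 2·2 = 22
Kindred: 9·2 + 4·4 + 6·4 + 7·0 + 4·3 + 2·4 = 78
Pachinko: 9·3 + 4·2 + 6·2 + 7·1 + 4·4 + 2·3 = 76
Middlemarch: 9·1 + 4·3 + 6·1 + 7·4 + 4·1 + 2·1 = 61
Circe: 9·4 + 4·0 + 6·3 + 7·3 + 4·2 + 2·0 = 83
Circe has the highest Borda score (83).

Circe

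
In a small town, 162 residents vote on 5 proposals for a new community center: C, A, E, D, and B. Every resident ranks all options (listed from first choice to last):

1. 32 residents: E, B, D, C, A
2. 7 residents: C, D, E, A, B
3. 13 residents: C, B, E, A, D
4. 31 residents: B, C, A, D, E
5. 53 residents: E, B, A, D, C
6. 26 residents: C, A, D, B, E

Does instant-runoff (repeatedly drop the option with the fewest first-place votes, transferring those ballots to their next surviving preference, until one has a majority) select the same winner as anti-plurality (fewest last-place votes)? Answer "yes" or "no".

Instant-runoff — R1 C 46, A 0, E 85, D 0, B 31 (E winner). Winner: E.
Anti-plurality — last-place votes: C 53, A 32, E 57, D 13, B 7. Winner: B.
The two methods disagree.

no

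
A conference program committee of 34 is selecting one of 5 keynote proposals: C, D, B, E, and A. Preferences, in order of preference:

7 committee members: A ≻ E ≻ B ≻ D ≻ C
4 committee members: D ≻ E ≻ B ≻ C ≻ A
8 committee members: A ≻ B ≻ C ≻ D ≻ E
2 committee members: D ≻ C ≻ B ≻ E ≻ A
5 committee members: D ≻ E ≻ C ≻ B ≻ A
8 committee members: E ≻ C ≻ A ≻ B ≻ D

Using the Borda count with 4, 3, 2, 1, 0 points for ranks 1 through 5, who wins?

E

C: 7·0 + 4·1 + 8·2 + 2·3 + 5·2 + 8·3 = 60
D: 7·1 + 4·4 + 8·1 + 2·4 + 5·4 + 8·0 = 59
B: 7·2 + 4·2 + 8·3 + 2·2 + 5·1 + 8·1 = 63
E: 7·3 + 4·3 + 8·0 + 2·1 + 5·3 + 8·4 = 82
A: 7·4 + 4·0 + 8·4 + 2·0 + 5·0 + 8·2 = 76
E has the highest Borda score (82).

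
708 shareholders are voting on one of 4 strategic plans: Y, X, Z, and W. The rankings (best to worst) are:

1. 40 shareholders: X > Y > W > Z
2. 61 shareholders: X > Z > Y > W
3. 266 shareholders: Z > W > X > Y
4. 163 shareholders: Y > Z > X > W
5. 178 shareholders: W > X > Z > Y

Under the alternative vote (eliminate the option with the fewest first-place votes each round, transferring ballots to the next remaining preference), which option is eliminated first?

X

Round 1: Y 163, X 101, Z 266, W 178. Eliminate X.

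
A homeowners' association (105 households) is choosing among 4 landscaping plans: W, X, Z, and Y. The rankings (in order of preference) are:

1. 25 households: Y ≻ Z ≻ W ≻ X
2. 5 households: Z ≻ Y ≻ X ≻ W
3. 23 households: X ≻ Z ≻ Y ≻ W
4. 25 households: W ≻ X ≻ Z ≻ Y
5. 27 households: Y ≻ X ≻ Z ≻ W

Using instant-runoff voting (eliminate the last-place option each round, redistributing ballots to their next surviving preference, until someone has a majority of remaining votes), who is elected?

Y

Round 1: W 25, X 23, Z 5, Y 52. Eliminate Z.
Round 2: W 25, X 23, Y 57. Y has a majority.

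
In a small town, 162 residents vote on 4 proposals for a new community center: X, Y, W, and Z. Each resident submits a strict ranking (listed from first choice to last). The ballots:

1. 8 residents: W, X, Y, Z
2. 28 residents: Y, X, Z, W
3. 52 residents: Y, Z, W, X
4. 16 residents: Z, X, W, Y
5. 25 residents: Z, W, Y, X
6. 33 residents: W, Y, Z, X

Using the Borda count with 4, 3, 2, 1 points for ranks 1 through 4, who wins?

Y

X: 8·3 + 28·3 + 52·1 + 16·3 + 25·1 + 33·1 = 266
Y: 8·2 + 28·4 + 52·4 + 16·1 + 25·2 + 33·3 = 501
W: 8·4 + 28·1 + 52·2 + 16·2 + 25·3 + 33·4 = 403
Z: 8·1 + 28·2 + 52·3 + 16·4 + 25·4 + 33·2 = 450
Y has the highest Borda score (501).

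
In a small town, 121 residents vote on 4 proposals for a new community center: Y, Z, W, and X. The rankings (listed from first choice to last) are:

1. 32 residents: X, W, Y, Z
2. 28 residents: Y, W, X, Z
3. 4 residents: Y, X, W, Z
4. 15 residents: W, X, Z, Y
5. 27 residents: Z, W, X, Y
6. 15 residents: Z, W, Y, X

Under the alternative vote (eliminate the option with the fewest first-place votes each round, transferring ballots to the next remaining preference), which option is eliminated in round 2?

Y

Round 1: Y 32, Z 42, W 15, X 32. Eliminate W.
Round 2: Y 32, Z 42, X 47. Eliminate Y.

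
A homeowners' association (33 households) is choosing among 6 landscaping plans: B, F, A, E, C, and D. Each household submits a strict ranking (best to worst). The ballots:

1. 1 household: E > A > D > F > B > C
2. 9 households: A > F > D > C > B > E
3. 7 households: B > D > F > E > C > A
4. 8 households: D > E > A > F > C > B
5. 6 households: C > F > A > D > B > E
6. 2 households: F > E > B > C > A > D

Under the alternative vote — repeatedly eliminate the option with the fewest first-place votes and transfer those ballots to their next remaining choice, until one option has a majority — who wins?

A

Round 1: B 7, F 2, A 9, E 1, C 6, D 8. Eliminate E.
Round 2: B 7, F 2, A 10, C 6, D 8. Eliminate F.
Round 3: B 9, A 10, C 6, D 8. Eliminate C.
Round 4: B 9, A 16, D 8. Eliminate D.
Round 5: B 9, A 24. A has a majority.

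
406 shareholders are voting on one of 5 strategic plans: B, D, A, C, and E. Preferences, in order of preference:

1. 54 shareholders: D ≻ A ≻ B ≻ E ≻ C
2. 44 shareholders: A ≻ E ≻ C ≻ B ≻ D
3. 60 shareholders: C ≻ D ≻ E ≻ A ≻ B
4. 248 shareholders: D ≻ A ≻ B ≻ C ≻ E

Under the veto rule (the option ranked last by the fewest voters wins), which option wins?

A

Last-place votes: B 60, D 44, A 0, C 54, E 248.
A is ranked last by the fewest voters, so A wins.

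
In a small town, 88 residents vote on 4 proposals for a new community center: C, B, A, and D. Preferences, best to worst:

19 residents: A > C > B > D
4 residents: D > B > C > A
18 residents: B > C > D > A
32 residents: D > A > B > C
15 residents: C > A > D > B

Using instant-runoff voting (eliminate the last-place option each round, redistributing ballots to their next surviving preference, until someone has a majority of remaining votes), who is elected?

Round 1: C 15, B 18, A 19, D 36. Eliminate C.
Round 2: B 18, A 34, D 36. Eliminate B.
Round 3: A 34, D 54. D has a majority.

D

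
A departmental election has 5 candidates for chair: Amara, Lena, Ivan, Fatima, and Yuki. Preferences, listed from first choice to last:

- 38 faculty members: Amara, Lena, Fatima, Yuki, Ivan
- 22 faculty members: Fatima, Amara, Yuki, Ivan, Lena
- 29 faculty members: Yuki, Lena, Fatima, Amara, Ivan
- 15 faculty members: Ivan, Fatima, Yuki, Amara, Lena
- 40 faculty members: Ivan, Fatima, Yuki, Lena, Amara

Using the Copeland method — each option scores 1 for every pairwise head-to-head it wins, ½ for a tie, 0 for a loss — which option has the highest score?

Fatima

Amara: beats Lena and Ivan; loses to Fatima and Yuki → score 2.
Lena: loses to Amara, Ivan, Fatima, and Yuki → score 0.
Ivan: beats Lena; loses to Amara, Fatima, and Yuki → score 1.
Fatima: beats Amara, Lena, Ivan, and Yuki → score 4.
Yuki: beats Amara, Lena, and Ivan; loses to Fatima → score 3.
Fatima has the best pairwise record.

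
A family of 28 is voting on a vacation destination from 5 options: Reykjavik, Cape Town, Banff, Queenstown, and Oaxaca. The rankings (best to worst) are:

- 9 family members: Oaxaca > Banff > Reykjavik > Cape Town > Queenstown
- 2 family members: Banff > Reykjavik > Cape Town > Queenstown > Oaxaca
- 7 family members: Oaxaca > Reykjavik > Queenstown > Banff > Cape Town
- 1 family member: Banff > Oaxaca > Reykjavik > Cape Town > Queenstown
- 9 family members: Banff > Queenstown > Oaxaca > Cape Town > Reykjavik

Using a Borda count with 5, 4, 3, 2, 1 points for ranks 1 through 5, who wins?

Reykjavik: 9·3 + 2·4 + 7·4 + 1·3 + 9·1 = 75
Cape Town: 9·2 + 2·3 + 7·1 + 1·2 + 9·2 = 51
Banff: 9·4 + 2·5 + 7·2 + 1·5 + 9·5 = 110
Queenstown: 9·1 + 2·2 + 7·3 + 1·1 + 9·4 = 71
Oaxaca: 9·5 + 2·1 + 7·5 + 1·4 + 9·3 = 113
Oaxaca has the highest Borda score (113).

Oaxaca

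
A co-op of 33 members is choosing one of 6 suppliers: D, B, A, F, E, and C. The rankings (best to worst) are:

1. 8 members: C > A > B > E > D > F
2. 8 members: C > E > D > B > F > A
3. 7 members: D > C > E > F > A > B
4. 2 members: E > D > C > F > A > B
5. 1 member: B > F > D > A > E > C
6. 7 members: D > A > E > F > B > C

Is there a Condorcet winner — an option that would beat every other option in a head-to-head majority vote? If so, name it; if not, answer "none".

Checking pairwise contests:
E beats D 18–15.
D beats B 24–9.
D beats A 25–8.
D beats F 32–1.
C beats E 23–10.
D beats C 17–16.
Every option loses at least one head-to-head, so there is no Condorcet winner.

none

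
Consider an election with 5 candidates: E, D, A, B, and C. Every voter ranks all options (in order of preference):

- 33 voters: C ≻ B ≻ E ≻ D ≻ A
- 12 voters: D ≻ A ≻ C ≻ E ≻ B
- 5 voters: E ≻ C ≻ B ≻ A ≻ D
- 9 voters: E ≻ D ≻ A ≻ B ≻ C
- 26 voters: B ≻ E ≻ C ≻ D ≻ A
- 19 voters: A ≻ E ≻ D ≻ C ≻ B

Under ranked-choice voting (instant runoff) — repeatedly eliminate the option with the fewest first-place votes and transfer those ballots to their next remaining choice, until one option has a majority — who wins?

C

Round 1: E 14, D 12, A 19, B 26, C 33. Eliminate D.
Round 2: E 14, A 31, B 26, C 33. Eliminate E.
Round 3: A 40, B 26, C 38. Eliminate B.
Round 4: A 40, C 64. C has a majority.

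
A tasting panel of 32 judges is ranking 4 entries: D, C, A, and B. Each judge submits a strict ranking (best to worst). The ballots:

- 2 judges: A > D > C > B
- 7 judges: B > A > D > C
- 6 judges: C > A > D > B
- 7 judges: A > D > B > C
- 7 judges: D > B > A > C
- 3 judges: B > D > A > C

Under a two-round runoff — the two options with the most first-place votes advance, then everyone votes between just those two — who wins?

B

Round 1 first-place votes: D 7, C 6, A 9, B 10.
B and A advance.
Runoff: B is preferred to A by 17 voters; A by 15.
B wins the runoff.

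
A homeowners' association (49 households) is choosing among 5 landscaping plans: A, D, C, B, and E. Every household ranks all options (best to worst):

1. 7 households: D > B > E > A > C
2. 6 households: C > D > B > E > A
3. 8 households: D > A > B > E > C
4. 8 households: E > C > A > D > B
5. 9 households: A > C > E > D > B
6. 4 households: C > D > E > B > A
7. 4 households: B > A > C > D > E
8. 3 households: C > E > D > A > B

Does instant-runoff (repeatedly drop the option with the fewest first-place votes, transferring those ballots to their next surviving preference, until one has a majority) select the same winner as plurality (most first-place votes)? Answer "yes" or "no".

Instant-runoff — R1 A 9, D 15, C 13, B 4, E 8 (B out); R2 A 13, D 15, C 13, E 8 (E out); R3 A 13, D 15, C 21 (A out); R4 D 15, C 34 (C winner). Winner: C.
Plurality — first-place votes: A 9, D 15, C 13, B 4, E 8. Winner: D.
The two methods disagree.

no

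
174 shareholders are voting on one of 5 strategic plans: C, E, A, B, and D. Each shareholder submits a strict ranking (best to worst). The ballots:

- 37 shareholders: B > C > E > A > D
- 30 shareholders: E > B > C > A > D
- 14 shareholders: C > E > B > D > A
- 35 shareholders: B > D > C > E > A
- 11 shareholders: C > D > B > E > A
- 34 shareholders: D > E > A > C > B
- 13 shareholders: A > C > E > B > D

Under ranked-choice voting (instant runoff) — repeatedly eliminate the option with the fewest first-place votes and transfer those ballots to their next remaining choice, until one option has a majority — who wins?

B

Round 1: C 25, E 30, A 13, B 72, D 34. Eliminate A.
Round 2: C 38, E 30, B 72, D 34. Eliminate E.
Round 3: C 38, B 102, D 34. B has a majority.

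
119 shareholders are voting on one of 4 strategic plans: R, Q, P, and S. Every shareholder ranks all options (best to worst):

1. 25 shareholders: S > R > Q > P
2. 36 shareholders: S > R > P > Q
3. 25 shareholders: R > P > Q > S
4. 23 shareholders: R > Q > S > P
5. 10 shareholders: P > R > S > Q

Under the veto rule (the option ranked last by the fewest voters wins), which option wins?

Last-place votes: R 0, Q 46, P 48, S 25.
R is ranked last by the fewest voters, so R wins.

R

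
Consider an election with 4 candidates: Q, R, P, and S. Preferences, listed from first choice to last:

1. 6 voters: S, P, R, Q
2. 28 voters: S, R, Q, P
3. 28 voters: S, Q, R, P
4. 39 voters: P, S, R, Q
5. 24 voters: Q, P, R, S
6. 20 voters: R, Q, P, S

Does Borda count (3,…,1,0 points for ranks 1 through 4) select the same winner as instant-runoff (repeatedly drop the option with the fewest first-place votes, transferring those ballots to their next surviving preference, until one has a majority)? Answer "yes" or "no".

yes

Borda — scores: Q 196, R 213, P 197, S 264. Winner: S.
Instant-runoff — R1 Q 24, R 20, P 39, S 62 (R out); R2 Q 44, P 39, S 62 (P out); R3 Q 44, S 101 (S winner). Winner: S.
The two methods agree.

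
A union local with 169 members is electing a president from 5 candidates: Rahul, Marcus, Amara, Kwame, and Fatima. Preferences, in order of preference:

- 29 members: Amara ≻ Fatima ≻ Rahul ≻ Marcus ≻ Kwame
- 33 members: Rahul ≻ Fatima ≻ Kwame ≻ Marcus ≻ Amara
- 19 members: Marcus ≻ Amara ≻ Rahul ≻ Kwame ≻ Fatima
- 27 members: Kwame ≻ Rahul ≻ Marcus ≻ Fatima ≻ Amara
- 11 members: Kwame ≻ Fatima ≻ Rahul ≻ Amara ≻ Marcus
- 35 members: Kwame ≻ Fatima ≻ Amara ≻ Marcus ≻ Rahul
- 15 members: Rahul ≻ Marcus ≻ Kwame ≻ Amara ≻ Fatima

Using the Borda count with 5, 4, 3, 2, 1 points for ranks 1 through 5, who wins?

Kwame

Rahul: 29·3 + 33·5 + 19·3 + 27·4 + 11·3 + 35·1 + 15·5 = 560
Marcus: 29·2 + 33·2 + 19·5 + 27·3 + 11·1 + 35·2 + 15·4 = 441
Amara: 29·5 + 33·1 + 19·4 + 27·1 + 11·2 + 35·3 + 15·2 = 438
Kwame: 29·1 + 33·3 + 19·2 + 27·5 + 11·5 + 35·5 + 15·3 = 576
Fatima: 29·4 + 33·4 + 19·1 + 27·2 + 11·4 + 35·4 + 15·1 = 520
Kwame has the highest Borda score (576).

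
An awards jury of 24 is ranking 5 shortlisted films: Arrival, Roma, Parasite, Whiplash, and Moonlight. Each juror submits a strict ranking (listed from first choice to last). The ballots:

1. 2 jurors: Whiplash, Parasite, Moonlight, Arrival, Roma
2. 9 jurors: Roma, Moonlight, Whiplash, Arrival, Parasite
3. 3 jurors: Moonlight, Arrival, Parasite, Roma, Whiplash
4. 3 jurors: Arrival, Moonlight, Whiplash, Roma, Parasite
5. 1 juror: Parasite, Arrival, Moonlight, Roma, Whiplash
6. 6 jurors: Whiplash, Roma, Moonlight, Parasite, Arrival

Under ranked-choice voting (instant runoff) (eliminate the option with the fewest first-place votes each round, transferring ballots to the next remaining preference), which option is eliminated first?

Parasite

Round 1: Arrival 3, Roma 9, Parasite 1, Whiplash 8, Moonlight 3. Eliminate Parasite.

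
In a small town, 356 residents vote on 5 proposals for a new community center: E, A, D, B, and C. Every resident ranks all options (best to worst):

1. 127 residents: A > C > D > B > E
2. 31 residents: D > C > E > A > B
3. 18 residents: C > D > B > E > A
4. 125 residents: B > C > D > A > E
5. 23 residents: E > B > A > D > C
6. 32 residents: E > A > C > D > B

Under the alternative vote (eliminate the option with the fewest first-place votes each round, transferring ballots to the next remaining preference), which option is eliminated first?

C

Round 1: E 55, A 127, D 31, B 125, C 18. Eliminate C.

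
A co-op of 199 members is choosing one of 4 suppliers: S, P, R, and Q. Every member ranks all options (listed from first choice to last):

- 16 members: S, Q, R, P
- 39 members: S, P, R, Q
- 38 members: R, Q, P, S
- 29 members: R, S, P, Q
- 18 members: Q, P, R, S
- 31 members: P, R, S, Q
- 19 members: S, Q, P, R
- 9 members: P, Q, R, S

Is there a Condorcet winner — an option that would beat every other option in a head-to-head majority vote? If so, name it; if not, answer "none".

Checking pairwise contests:
R beats S 125–74.
S beats P 103–96.
P beats R 116–83.
S beats Q 134–65.
Every option loses at least one head-to-head, so there is no Condorcet winner.

none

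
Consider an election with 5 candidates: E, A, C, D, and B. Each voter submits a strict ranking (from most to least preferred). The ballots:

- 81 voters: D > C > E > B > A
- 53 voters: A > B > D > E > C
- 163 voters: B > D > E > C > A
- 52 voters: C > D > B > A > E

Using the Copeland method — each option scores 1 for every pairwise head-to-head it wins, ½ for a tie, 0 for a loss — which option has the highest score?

B

E: beats A and C; loses to D and B → score 2.
A: loses to E, C, D, and B → score 0.
C: beats A; loses to E, D, and B → score 1.
D: beats E, A, and C; loses to B → score 3.
B: beats E, A, C, and D → score 4.
B has the best pairwise record.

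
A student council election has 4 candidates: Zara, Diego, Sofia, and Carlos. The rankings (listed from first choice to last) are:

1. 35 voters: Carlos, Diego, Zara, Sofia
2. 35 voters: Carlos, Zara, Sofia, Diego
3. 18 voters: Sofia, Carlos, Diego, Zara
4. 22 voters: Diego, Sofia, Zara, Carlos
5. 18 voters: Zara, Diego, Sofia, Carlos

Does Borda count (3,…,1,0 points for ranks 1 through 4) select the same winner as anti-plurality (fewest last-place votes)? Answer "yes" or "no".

no

Borda — scores: Zara 181, Diego 190, Sofia 151, Carlos 246. Winner: Carlos.
Anti-plurality — last-place votes: Zara 18, Diego 35, Sofia 35, Carlos 40. Winner: Zara.
The two methods disagree.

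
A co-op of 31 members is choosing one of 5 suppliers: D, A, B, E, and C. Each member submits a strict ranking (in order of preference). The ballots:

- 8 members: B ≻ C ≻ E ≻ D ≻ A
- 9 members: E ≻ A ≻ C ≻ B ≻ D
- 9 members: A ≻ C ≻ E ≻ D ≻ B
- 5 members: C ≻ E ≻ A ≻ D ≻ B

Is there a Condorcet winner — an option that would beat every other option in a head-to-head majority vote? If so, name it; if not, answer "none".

Checking pairwise contests:
A beats D 23–8.
E beats A 22–9.
A beats B 23–8.
C beats E 22–9.
A beats C 18–13.
Every option loses at least one head-to-head, so there is no Condorcet winner.

none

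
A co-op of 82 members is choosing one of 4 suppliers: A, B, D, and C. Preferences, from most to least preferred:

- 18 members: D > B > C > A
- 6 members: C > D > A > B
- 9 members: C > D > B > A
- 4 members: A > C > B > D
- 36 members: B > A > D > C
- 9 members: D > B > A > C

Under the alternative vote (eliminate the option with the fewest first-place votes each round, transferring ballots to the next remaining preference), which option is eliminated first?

A

Round 1: A 4, B 36, D 27, C 15. Eliminate A.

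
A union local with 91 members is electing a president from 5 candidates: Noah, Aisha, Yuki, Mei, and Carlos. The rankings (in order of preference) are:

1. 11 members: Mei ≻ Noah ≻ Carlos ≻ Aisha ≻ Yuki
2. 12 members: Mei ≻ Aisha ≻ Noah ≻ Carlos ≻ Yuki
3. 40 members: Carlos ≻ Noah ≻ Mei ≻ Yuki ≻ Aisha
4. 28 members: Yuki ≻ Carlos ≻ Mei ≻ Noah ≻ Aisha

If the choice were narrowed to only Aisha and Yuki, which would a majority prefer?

Yuki

Voters preferring Aisha to Yuki: 23; preferring Yuki to Aisha: 68.
Yuki wins the head-to-head.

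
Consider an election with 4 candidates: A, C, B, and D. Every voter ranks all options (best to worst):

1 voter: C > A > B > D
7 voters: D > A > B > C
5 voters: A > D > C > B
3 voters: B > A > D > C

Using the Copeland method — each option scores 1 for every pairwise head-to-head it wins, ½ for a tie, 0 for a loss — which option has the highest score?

A: beats C, B, and D → score 3.
C: loses to A, B, and D → score 0.
B: beats C; loses to A and D → score 1.
D: beats C and B; loses to A → score 2.
A has the best pairwise record.

A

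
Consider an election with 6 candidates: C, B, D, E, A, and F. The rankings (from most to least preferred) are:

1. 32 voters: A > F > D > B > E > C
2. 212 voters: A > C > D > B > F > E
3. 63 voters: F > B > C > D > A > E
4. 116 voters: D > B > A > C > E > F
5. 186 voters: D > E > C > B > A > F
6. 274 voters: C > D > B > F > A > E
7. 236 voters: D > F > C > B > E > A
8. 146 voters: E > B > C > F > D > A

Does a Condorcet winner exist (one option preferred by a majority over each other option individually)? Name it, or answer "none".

C

C vs B: 908–357 for C.
C vs D: 695–570 for C.
C vs E: 901–364 for C.
C vs A: 905–360 for C.
C vs F: 934–331 for C.
C beats every other option head-to-head.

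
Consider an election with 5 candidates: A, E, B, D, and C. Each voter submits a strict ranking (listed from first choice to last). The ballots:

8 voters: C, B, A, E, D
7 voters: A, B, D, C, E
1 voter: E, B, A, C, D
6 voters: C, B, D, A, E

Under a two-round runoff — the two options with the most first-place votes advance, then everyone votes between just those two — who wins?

Round 1 first-place votes: A 7, E 1, B 0, D 0, C 14.
C and A advance.
Runoff: C is preferred to A by 14 voters; A by 8.
C wins the runoff.

C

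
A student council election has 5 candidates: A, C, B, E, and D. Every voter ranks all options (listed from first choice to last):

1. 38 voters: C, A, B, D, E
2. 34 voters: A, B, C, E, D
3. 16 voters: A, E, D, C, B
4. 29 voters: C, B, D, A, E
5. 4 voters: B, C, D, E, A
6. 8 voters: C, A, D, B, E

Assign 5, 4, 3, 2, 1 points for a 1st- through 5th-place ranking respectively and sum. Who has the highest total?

A: 38·4 + 34·5 + 16·5 + 29·2 + 4·1 + 8·4 = 496
C: 38·5 + 34·3 + 16·2 + 29·5 + 4·4 + 8·5 = 525
B: 38·3 + 34·4 + 16·1 + 29·4 + 4·5 + 8·2 = 418
E: 38·1 + 34·2 + 16·4 + 29·1 + 4·2 + 8·1 = 215
D: 38·2 + 34·1 + 16·3 + 29·3 + 4·3 + 8·3 = 281
C has the highest Borda score (525).

C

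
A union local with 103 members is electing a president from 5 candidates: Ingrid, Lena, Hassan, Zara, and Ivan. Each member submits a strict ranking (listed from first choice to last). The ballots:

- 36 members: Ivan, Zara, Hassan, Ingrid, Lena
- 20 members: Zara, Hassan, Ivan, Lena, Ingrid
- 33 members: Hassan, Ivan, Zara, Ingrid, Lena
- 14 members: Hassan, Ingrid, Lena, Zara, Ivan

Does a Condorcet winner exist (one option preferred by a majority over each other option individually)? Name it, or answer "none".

none

Checking pairwise contests:
Hassan beats Ingrid 103–0.
Ingrid beats Lena 83–20.
Zara beats Hassan 56–47.
Ivan beats Zara 69–34.
Hassan beats Ivan 67–36.
Every option loses at least one head-to-head, so there is no Condorcet winner.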